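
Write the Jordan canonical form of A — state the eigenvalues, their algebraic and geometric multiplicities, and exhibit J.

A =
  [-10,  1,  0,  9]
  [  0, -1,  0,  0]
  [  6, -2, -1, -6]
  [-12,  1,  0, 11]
J_2(-1) ⊕ J_1(-1) ⊕ J_1(2)

The characteristic polynomial is
  det(x·I − A) = x^4 + x^3 - 3*x^2 - 5*x - 2 = (x - 2)*(x + 1)^3

Eigenvalues and multiplicities (the geometric multiplicity of λ is n − rank(A − λI), which equals the number of Jordan blocks for λ):
  λ = -1: algebraic multiplicity = 3, geometric multiplicity = 2
  λ = 2: algebraic multiplicity = 1, geometric multiplicity = 1

Determining the block sizes for each eigenvalue:
  λ = -1: 2 blocks summing to 3 forces exactly one block of size 2 and the rest size 1 → block sizes [2, 1]
  λ = 2: one block (gm = 1), so the single block has size am = 1 → block sizes [1]

Assembling the blocks gives a Jordan form
J =
  [-1,  1,  0, 0]
  [ 0, -1,  0, 0]
  [ 0,  0, -1, 0]
  [ 0,  0,  0, 2]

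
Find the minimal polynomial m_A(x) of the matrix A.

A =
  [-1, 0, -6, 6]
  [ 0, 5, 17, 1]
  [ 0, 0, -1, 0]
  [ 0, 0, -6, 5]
x^3 - 9*x^2 + 15*x + 25

The characteristic polynomial is χ_A(x) = (x - 5)^2*(x + 1)^2, so the eigenvalues are known. The minimal polynomial is
  m_A(x) = Π_λ (x − λ)^{k_λ}
where k_λ is the size of the *largest* Jordan block for λ (equivalently, the smallest k with (A − λI)^k v = 0 for every generalised eigenvector v of λ).

  λ = -1: largest Jordan block has size 1, contributing (x + 1)
  λ = 5: largest Jordan block has size 2, contributing (x − 5)^2

So m_A(x) = (x - 5)^2*(x + 1) = x^3 - 9*x^2 + 15*x + 25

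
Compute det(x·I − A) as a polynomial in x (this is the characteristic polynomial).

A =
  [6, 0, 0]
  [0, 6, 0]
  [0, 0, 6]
x^3 - 18*x^2 + 108*x - 216

Expanding det(x·I − A) (e.g. by cofactor expansion or by noting that A is similar to its Jordan form J, which has the same characteristic polynomial as A) gives
  χ_A(x) = x^3 - 18*x^2 + 108*x - 216
which factors as (x - 6)^3. The eigenvalues (with algebraic multiplicities) are λ = 6 with multiplicity 3.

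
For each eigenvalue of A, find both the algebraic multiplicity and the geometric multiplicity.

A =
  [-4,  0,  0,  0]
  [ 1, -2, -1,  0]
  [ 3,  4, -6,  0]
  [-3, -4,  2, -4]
λ = -4: alg = 4, geom = 2

Step 1 — factor the characteristic polynomial to read off the algebraic multiplicities:
  χ_A(x) = (x + 4)^4

Step 2 — compute geometric multiplicities via the rank-nullity identity g(λ) = n − rank(A − λI):
  rank(A − (-4)·I) = 2, so dim ker(A − (-4)·I) = n − 2 = 2

Summary:
  λ = -4: algebraic multiplicity = 4, geometric multiplicity = 2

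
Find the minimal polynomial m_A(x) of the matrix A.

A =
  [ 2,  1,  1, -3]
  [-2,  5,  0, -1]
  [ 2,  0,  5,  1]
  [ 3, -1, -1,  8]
x^3 - 15*x^2 + 75*x - 125

The characteristic polynomial is χ_A(x) = (x - 5)^4, so the eigenvalues are known. The minimal polynomial is
  m_A(x) = Π_λ (x − λ)^{k_λ}
where k_λ is the size of the *largest* Jordan block for λ (equivalently, the smallest k with (A − λI)^k v = 0 for every generalised eigenvector v of λ).

  λ = 5: largest Jordan block has size 3, contributing (x − 5)^3

So m_A(x) = (x - 5)^3 = x^3 - 15*x^2 + 75*x - 125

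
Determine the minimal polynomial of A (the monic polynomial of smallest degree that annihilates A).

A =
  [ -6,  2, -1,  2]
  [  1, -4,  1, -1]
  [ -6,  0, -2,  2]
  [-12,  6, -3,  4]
x^2 + 4*x + 4

The characteristic polynomial is χ_A(x) = (x + 2)^4, so the eigenvalues are known. The minimal polynomial is
  m_A(x) = Π_λ (x − λ)^{k_λ}
where k_λ is the size of the *largest* Jordan block for λ (equivalently, the smallest k with (A − λI)^k v = 0 for every generalised eigenvector v of λ).

  λ = -2: largest Jordan block has size 2, contributing (x + 2)^2

So m_A(x) = (x + 2)^2 = x^2 + 4*x + 4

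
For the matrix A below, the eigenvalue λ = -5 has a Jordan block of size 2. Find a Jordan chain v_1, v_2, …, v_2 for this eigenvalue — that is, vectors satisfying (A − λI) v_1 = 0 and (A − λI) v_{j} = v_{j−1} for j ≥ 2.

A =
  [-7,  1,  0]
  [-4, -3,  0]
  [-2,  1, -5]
A Jordan chain for λ = -5 of length 2:
v_1 = (-2, -4, -2)ᵀ
v_2 = (1, 0, 0)ᵀ

Let N = A − (-5)·I. We want v_2 with N^2 v_2 = 0 but N^1 v_2 ≠ 0; then v_{j-1} := N · v_j for j = 2, …, 2.

Pick v_2 = (1, 0, 0)ᵀ.
Then v_1 = N · v_2 = (-2, -4, -2)ᵀ.

Sanity check: (A − (-5)·I) v_1 = (0, 0, 0)ᵀ = 0. ✓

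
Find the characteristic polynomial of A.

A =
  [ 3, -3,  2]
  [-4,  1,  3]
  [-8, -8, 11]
x^3 - 15*x^2 + 75*x - 125

Expanding det(x·I − A) (e.g. by cofactor expansion or by noting that A is similar to its Jordan form J, which has the same characteristic polynomial as A) gives
  χ_A(x) = x^3 - 15*x^2 + 75*x - 125
which factors as (x - 5)^3. The eigenvalues (with algebraic multiplicities) are λ = 5 with multiplicity 3.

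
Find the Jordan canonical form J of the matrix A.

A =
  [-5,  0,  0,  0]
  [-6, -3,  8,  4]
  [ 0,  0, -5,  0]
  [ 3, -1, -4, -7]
J_2(-5) ⊕ J_1(-5) ⊕ J_1(-5)

The characteristic polynomial is
  det(x·I − A) = x^4 + 20*x^3 + 150*x^2 + 500*x + 625 = (x + 5)^4

Eigenvalues and multiplicities (the geometric multiplicity of λ is n − rank(A − λI), which equals the number of Jordan blocks for λ):
  λ = -5: algebraic multiplicity = 4, geometric multiplicity = 3

Determining the block sizes for each eigenvalue:
  λ = -5: 3 blocks summing to 4 forces exactly one block of size 2 and the rest size 1 → block sizes [2, 1, 1]

Assembling the blocks gives a Jordan form
J =
  [-5,  1,  0,  0]
  [ 0, -5,  0,  0]
  [ 0,  0, -5,  0]
  [ 0,  0,  0, -5]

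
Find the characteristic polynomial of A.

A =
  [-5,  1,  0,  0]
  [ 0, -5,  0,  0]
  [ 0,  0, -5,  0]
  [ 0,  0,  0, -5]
x^4 + 20*x^3 + 150*x^2 + 500*x + 625

Expanding det(x·I − A) (e.g. by cofactor expansion or by noting that A is similar to its Jordan form J, which has the same characteristic polynomial as A) gives
  χ_A(x) = x^4 + 20*x^3 + 150*x^2 + 500*x + 625
which factors as (x + 5)^4. The eigenvalues (with algebraic multiplicities) are λ = -5 with multiplicity 4.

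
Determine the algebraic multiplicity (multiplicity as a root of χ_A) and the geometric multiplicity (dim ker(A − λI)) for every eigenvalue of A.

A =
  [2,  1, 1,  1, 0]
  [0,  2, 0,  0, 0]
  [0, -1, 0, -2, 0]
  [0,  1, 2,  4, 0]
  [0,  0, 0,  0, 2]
λ = 2: alg = 5, geom = 3

Step 1 — factor the characteristic polynomial to read off the algebraic multiplicities:
  χ_A(x) = (x - 2)^5

Step 2 — compute geometric multiplicities via the rank-nullity identity g(λ) = n − rank(A − λI):
  rank(A − (2)·I) = 2, so dim ker(A − (2)·I) = n − 2 = 3

Summary:
  λ = 2: algebraic multiplicity = 5, geometric multiplicity = 3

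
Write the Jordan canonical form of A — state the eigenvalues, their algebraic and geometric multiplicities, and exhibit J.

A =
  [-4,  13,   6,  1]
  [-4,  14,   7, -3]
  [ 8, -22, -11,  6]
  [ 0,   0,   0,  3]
J_2(-2) ⊕ J_1(3) ⊕ J_1(3)

The characteristic polynomial is
  det(x·I − A) = x^4 - 2*x^3 - 11*x^2 + 12*x + 36 = (x - 3)^2*(x + 2)^2

Eigenvalues and multiplicities (the geometric multiplicity of λ is n − rank(A − λI), which equals the number of Jordan blocks for λ):
  λ = -2: algebraic multiplicity = 2, geometric multiplicity = 1
  λ = 3: algebraic multiplicity = 2, geometric multiplicity = 2

Determining the block sizes for each eigenvalue:
  λ = -2: one block (gm = 1), so the single block has size am = 2 → block sizes [2]
  λ = 3: gm = am = 2, so every block has size 1 → block sizes [1, 1]

Assembling the blocks gives a Jordan form
J =
  [-2,  1, 0, 0]
  [ 0, -2, 0, 0]
  [ 0,  0, 3, 0]
  [ 0,  0, 0, 3]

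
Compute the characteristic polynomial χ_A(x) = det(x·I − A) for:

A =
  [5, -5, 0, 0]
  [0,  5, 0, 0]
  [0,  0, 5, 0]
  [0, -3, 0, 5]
x^4 - 20*x^3 + 150*x^2 - 500*x + 625

Expanding det(x·I − A) (e.g. by cofactor expansion or by noting that A is similar to its Jordan form J, which has the same characteristic polynomial as A) gives
  χ_A(x) = x^4 - 20*x^3 + 150*x^2 - 500*x + 625
which factors as (x - 5)^4. The eigenvalues (with algebraic multiplicities) are λ = 5 with multiplicity 4.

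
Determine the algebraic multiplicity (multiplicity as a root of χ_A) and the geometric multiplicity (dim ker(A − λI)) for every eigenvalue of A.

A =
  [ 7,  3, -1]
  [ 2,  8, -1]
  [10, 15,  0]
λ = 5: alg = 3, geom = 2

Step 1 — factor the characteristic polynomial to read off the algebraic multiplicities:
  χ_A(x) = (x - 5)^3

Step 2 — compute geometric multiplicities via the rank-nullity identity g(λ) = n − rank(A − λI):
  rank(A − (5)·I) = 1, so dim ker(A − (5)·I) = n − 1 = 2

Summary:
  λ = 5: algebraic multiplicity = 3, geometric multiplicity = 2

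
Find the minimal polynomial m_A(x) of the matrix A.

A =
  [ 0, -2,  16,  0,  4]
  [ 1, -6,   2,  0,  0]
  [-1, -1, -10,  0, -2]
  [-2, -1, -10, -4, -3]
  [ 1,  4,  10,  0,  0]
x^3 + 12*x^2 + 48*x + 64

The characteristic polynomial is χ_A(x) = (x + 4)^5, so the eigenvalues are known. The minimal polynomial is
  m_A(x) = Π_λ (x − λ)^{k_λ}
where k_λ is the size of the *largest* Jordan block for λ (equivalently, the smallest k with (A − λI)^k v = 0 for every generalised eigenvector v of λ).

  λ = -4: largest Jordan block has size 3, contributing (x + 4)^3

So m_A(x) = (x + 4)^3 = x^3 + 12*x^2 + 48*x + 64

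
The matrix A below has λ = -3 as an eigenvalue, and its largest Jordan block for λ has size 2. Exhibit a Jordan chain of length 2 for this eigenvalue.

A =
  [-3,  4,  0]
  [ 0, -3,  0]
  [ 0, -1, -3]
A Jordan chain for λ = -3 of length 2:
v_1 = (4, 0, -1)ᵀ
v_2 = (0, 1, 0)ᵀ

Let N = A − (-3)·I. We want v_2 with N^2 v_2 = 0 but N^1 v_2 ≠ 0; then v_{j-1} := N · v_j for j = 2, …, 2.

Pick v_2 = (0, 1, 0)ᵀ.
Then v_1 = N · v_2 = (4, 0, -1)ᵀ.

Sanity check: (A − (-3)·I) v_1 = (0, 0, 0)ᵀ = 0. ✓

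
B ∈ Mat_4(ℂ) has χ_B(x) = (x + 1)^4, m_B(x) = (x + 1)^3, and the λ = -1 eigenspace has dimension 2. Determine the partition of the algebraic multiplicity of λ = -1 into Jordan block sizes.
Block sizes for λ = -1: [3, 1]

Step 1 — from the characteristic polynomial, algebraic multiplicity of λ = -1 is 4. From dim ker(B − (-1)·I) = 2, there are exactly 2 Jordan blocks for λ = -1.
Step 2 — from the minimal polynomial, the factor (x + 1)^3 tells us the largest block for λ = -1 has size 3.
Step 3 — with total size 4, 2 blocks, and largest block 3, the block sizes (in nonincreasing order) are [3, 1].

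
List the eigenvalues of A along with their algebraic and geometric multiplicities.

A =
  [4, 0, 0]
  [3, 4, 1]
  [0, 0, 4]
λ = 4: alg = 3, geom = 2

Step 1 — factor the characteristic polynomial to read off the algebraic multiplicities:
  χ_A(x) = (x - 4)^3

Step 2 — compute geometric multiplicities via the rank-nullity identity g(λ) = n − rank(A − λI):
  rank(A − (4)·I) = 1, so dim ker(A − (4)·I) = n − 1 = 2

Summary:
  λ = 4: algebraic multiplicity = 3, geometric multiplicity = 2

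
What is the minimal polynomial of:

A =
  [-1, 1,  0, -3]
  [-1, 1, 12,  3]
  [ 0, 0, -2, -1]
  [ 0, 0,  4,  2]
x^2

The characteristic polynomial is χ_A(x) = x^4, so the eigenvalues are known. The minimal polynomial is
  m_A(x) = Π_λ (x − λ)^{k_λ}
where k_λ is the size of the *largest* Jordan block for λ (equivalently, the smallest k with (A − λI)^k v = 0 for every generalised eigenvector v of λ).

  λ = 0: largest Jordan block has size 2, contributing (x − 0)^2

So m_A(x) = x^2 = x^2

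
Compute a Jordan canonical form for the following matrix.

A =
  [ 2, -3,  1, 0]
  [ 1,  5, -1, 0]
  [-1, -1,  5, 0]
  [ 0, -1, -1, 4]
J_3(4) ⊕ J_1(4)

The characteristic polynomial is
  det(x·I − A) = x^4 - 16*x^3 + 96*x^2 - 256*x + 256 = (x - 4)^4

Eigenvalues and multiplicities (the geometric multiplicity of λ is n − rank(A − λI), which equals the number of Jordan blocks for λ):
  λ = 4: algebraic multiplicity = 4, geometric multiplicity = 2

Determining the block sizes for each eigenvalue:
  λ = 4: with am = 4 and gm = 2, the partition is not yet determined (e.g. several partitions of 4 into 2 parts exist). Let N = A − (4)·I. Computing rank(N^1) = 2, rank(N^2) = 1, rank(N^3) = 0; the number of blocks of size ≥ j is rank(N^{j−1}) − rank(N^j), giving [2, 1, 1]. So we have 1 block(s) of size 3, 1 block(s) of size 1 → block sizes [3, 1]

Assembling the blocks gives a Jordan form
J =
  [4, 1, 0, 0]
  [0, 4, 1, 0]
  [0, 0, 4, 0]
  [0, 0, 0, 4]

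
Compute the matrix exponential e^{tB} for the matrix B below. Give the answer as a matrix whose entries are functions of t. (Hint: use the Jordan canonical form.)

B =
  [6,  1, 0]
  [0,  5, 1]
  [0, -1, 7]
e^{tB} =
  [exp(6*t), -t^2*exp(6*t)/2 + t*exp(6*t), t^2*exp(6*t)/2]
  [0, -t*exp(6*t) + exp(6*t), t*exp(6*t)]
  [0, -t*exp(6*t), t*exp(6*t) + exp(6*t)]

Strategy: write B = P · J · P⁻¹ where J is a Jordan canonical form, so e^{tB} = P · e^{tJ} · P⁻¹, and e^{tJ} can be computed block-by-block.

B has Jordan form
J =
  [6, 1, 0]
  [0, 6, 1]
  [0, 0, 6]
(up to reordering of blocks).

Per-block formulas:
  For a 3×3 Jordan block J_3(6): exp(t · J_3(6)) = e^(6t)·(I + t·N + (t^2/2)·N^2), where N is the 3×3 nilpotent shift.

After assembling e^{tJ} and conjugating by P, we get:

e^{tB} =
  [exp(6*t), -t^2*exp(6*t)/2 + t*exp(6*t), t^2*exp(6*t)/2]
  [0, -t*exp(6*t) + exp(6*t), t*exp(6*t)]
  [0, -t*exp(6*t), t*exp(6*t) + exp(6*t)]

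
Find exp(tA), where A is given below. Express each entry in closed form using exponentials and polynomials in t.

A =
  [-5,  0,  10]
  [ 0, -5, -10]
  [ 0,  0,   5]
e^{tA} =
  [exp(-5*t), 0, exp(5*t) - exp(-5*t)]
  [0, exp(-5*t), -exp(5*t) + exp(-5*t)]
  [0, 0, exp(5*t)]

Strategy: write A = P · J · P⁻¹ where J is a Jordan canonical form, so e^{tA} = P · e^{tJ} · P⁻¹, and e^{tJ} can be computed block-by-block.

A has Jordan form
J =
  [-5,  0, 0]
  [ 0, -5, 0]
  [ 0,  0, 5]
(up to reordering of blocks).

Per-block formulas:
  For a 1×1 block at λ = -5: exp(t · [-5]) = [e^(-5t)].
  For a 1×1 block at λ = 5: exp(t · [5]) = [e^(5t)].

After assembling e^{tJ} and conjugating by P, we get:

e^{tA} =
  [exp(-5*t), 0, exp(5*t) - exp(-5*t)]
  [0, exp(-5*t), -exp(5*t) + exp(-5*t)]
  [0, 0, exp(5*t)]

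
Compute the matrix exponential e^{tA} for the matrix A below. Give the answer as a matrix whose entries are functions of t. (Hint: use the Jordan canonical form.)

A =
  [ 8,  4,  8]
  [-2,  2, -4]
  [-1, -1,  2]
e^{tA} =
  [4*t*exp(4*t) + exp(4*t), 4*t*exp(4*t), 8*t*exp(4*t)]
  [-2*t*exp(4*t), -2*t*exp(4*t) + exp(4*t), -4*t*exp(4*t)]
  [-t*exp(4*t), -t*exp(4*t), -2*t*exp(4*t) + exp(4*t)]

Strategy: write A = P · J · P⁻¹ where J is a Jordan canonical form, so e^{tA} = P · e^{tJ} · P⁻¹, and e^{tJ} can be computed block-by-block.

A has Jordan form
J =
  [4, 1, 0]
  [0, 4, 0]
  [0, 0, 4]
(up to reordering of blocks).

Per-block formulas:
  For a 1×1 block at λ = 4: exp(t · [4]) = [e^(4t)].
  For a 2×2 Jordan block J_2(4): exp(t · J_2(4)) = e^(4t)·(I + t·N), where N is the 2×2 nilpotent shift.

After assembling e^{tJ} and conjugating by P, we get:

e^{tA} =
  [4*t*exp(4*t) + exp(4*t), 4*t*exp(4*t), 8*t*exp(4*t)]
  [-2*t*exp(4*t), -2*t*exp(4*t) + exp(4*t), -4*t*exp(4*t)]
  [-t*exp(4*t), -t*exp(4*t), -2*t*exp(4*t) + exp(4*t)]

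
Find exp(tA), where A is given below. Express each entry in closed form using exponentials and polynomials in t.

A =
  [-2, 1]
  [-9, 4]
e^{tA} =
  [-3*t*exp(t) + exp(t), t*exp(t)]
  [-9*t*exp(t), 3*t*exp(t) + exp(t)]

Strategy: write A = P · J · P⁻¹ where J is a Jordan canonical form, so e^{tA} = P · e^{tJ} · P⁻¹, and e^{tJ} can be computed block-by-block.

A has Jordan form
J =
  [1, 1]
  [0, 1]
(up to reordering of blocks).

Per-block formulas:
  For a 2×2 Jordan block J_2(1): exp(t · J_2(1)) = e^(1t)·(I + t·N), where N is the 2×2 nilpotent shift.

After assembling e^{tJ} and conjugating by P, we get:

e^{tA} =
  [-3*t*exp(t) + exp(t), t*exp(t)]
  [-9*t*exp(t), 3*t*exp(t) + exp(t)]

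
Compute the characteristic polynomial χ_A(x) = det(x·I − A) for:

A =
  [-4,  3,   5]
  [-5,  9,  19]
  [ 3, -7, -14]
x^3 + 9*x^2 + 27*x + 27

Expanding det(x·I − A) (e.g. by cofactor expansion or by noting that A is similar to its Jordan form J, which has the same characteristic polynomial as A) gives
  χ_A(x) = x^3 + 9*x^2 + 27*x + 27
which factors as (x + 3)^3. The eigenvalues (with algebraic multiplicities) are λ = -3 with multiplicity 3.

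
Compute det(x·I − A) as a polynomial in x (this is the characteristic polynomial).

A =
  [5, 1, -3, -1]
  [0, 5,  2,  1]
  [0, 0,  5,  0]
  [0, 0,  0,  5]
x^4 - 20*x^3 + 150*x^2 - 500*x + 625

Expanding det(x·I − A) (e.g. by cofactor expansion or by noting that A is similar to its Jordan form J, which has the same characteristic polynomial as A) gives
  χ_A(x) = x^4 - 20*x^3 + 150*x^2 - 500*x + 625
which factors as (x - 5)^4. The eigenvalues (with algebraic multiplicities) are λ = 5 with multiplicity 4.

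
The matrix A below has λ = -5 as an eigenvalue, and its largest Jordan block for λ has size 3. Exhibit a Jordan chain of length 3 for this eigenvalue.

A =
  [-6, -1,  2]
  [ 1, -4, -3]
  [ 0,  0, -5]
A Jordan chain for λ = -5 of length 3:
v_1 = (1, -1, 0)ᵀ
v_2 = (2, -3, 0)ᵀ
v_3 = (0, 0, 1)ᵀ

Let N = A − (-5)·I. We want v_3 with N^3 v_3 = 0 but N^2 v_3 ≠ 0; then v_{j-1} := N · v_j for j = 3, …, 2.

Pick v_3 = (0, 0, 1)ᵀ.
Then v_2 = N · v_3 = (2, -3, 0)ᵀ.
Then v_1 = N · v_2 = (1, -1, 0)ᵀ.

Sanity check: (A − (-5)·I) v_1 = (0, 0, 0)ᵀ = 0. ✓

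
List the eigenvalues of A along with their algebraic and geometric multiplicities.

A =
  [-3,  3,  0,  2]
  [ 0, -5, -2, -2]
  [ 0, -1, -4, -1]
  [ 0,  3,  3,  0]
λ = -3: alg = 4, geom = 2

Step 1 — factor the characteristic polynomial to read off the algebraic multiplicities:
  χ_A(x) = (x + 3)^4

Step 2 — compute geometric multiplicities via the rank-nullity identity g(λ) = n − rank(A − λI):
  rank(A − (-3)·I) = 2, so dim ker(A − (-3)·I) = n − 2 = 2

Summary:
  λ = -3: algebraic multiplicity = 4, geometric multiplicity = 2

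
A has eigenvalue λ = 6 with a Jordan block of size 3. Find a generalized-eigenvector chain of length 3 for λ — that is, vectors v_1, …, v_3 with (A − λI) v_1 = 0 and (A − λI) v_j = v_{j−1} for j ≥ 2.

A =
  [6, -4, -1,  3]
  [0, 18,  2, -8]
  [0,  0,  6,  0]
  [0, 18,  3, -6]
A Jordan chain for λ = 6 of length 3:
v_1 = (6, 0, 0, 0)ᵀ
v_2 = (-4, 12, 0, 18)ᵀ
v_3 = (0, 1, 0, 0)ᵀ

Let N = A − (6)·I. We want v_3 with N^3 v_3 = 0 but N^2 v_3 ≠ 0; then v_{j-1} := N · v_j for j = 3, …, 2.

Pick v_3 = (0, 1, 0, 0)ᵀ.
Then v_2 = N · v_3 = (-4, 12, 0, 18)ᵀ.
Then v_1 = N · v_2 = (6, 0, 0, 0)ᵀ.

Sanity check: (A − (6)·I) v_1 = (0, 0, 0, 0)ᵀ = 0. ✓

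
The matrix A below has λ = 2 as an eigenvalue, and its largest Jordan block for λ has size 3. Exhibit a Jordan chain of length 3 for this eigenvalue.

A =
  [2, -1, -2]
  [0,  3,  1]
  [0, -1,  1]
A Jordan chain for λ = 2 of length 3:
v_1 = (1, 0, 0)ᵀ
v_2 = (-1, 1, -1)ᵀ
v_3 = (0, 1, 0)ᵀ

Let N = A − (2)·I. We want v_3 with N^3 v_3 = 0 but N^2 v_3 ≠ 0; then v_{j-1} := N · v_j for j = 3, …, 2.

Pick v_3 = (0, 1, 0)ᵀ.
Then v_2 = N · v_3 = (-1, 1, -1)ᵀ.
Then v_1 = N · v_2 = (1, 0, 0)ᵀ.

Sanity check: (A − (2)·I) v_1 = (0, 0, 0)ᵀ = 0. ✓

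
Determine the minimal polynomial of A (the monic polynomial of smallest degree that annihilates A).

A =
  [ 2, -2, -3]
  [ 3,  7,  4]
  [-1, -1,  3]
x^3 - 12*x^2 + 48*x - 64

The characteristic polynomial is χ_A(x) = (x - 4)^3, so the eigenvalues are known. The minimal polynomial is
  m_A(x) = Π_λ (x − λ)^{k_λ}
where k_λ is the size of the *largest* Jordan block for λ (equivalently, the smallest k with (A − λI)^k v = 0 for every generalised eigenvector v of λ).

  λ = 4: largest Jordan block has size 3, contributing (x − 4)^3

So m_A(x) = (x - 4)^3 = x^3 - 12*x^2 + 48*x - 64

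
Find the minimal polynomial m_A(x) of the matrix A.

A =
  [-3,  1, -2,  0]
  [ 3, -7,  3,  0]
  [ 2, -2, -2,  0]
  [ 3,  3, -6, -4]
x^3 + 12*x^2 + 48*x + 64

The characteristic polynomial is χ_A(x) = (x + 4)^4, so the eigenvalues are known. The minimal polynomial is
  m_A(x) = Π_λ (x − λ)^{k_λ}
where k_λ is the size of the *largest* Jordan block for λ (equivalently, the smallest k with (A − λI)^k v = 0 for every generalised eigenvector v of λ).

  λ = -4: largest Jordan block has size 3, contributing (x + 4)^3

So m_A(x) = (x + 4)^3 = x^3 + 12*x^2 + 48*x + 64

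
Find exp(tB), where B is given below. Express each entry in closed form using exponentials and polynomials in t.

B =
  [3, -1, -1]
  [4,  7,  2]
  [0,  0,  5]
e^{tB} =
  [-2*t*exp(5*t) + exp(5*t), -t*exp(5*t), -t*exp(5*t)]
  [4*t*exp(5*t), 2*t*exp(5*t) + exp(5*t), 2*t*exp(5*t)]
  [0, 0, exp(5*t)]

Strategy: write B = P · J · P⁻¹ where J is a Jordan canonical form, so e^{tB} = P · e^{tJ} · P⁻¹, and e^{tJ} can be computed block-by-block.

B has Jordan form
J =
  [5, 1, 0]
  [0, 5, 0]
  [0, 0, 5]
(up to reordering of blocks).

Per-block formulas:
  For a 2×2 Jordan block J_2(5): exp(t · J_2(5)) = e^(5t)·(I + t·N), where N is the 2×2 nilpotent shift.
  For a 1×1 block at λ = 5: exp(t · [5]) = [e^(5t)].

After assembling e^{tJ} and conjugating by P, we get:

e^{tB} =
  [-2*t*exp(5*t) + exp(5*t), -t*exp(5*t), -t*exp(5*t)]
  [4*t*exp(5*t), 2*t*exp(5*t) + exp(5*t), 2*t*exp(5*t)]
  [0, 0, exp(5*t)]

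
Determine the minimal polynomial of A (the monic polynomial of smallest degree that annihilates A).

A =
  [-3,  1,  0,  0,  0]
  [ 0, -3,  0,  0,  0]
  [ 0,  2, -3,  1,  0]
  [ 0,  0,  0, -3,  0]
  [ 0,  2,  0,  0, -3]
x^2 + 6*x + 9

The characteristic polynomial is χ_A(x) = (x + 3)^5, so the eigenvalues are known. The minimal polynomial is
  m_A(x) = Π_λ (x − λ)^{k_λ}
where k_λ is the size of the *largest* Jordan block for λ (equivalently, the smallest k with (A − λI)^k v = 0 for every generalised eigenvector v of λ).

  λ = -3: largest Jordan block has size 2, contributing (x + 3)^2

So m_A(x) = (x + 3)^2 = x^2 + 6*x + 9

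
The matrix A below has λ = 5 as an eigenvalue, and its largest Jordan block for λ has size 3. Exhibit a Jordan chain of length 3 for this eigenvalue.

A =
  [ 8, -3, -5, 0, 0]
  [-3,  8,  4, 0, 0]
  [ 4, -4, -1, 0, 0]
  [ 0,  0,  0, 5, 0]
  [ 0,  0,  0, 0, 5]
A Jordan chain for λ = 5 of length 3:
v_1 = (-2, -2, 0, 0, 0)ᵀ
v_2 = (3, -3, 4, 0, 0)ᵀ
v_3 = (1, 0, 0, 0, 0)ᵀ

Let N = A − (5)·I. We want v_3 with N^3 v_3 = 0 but N^2 v_3 ≠ 0; then v_{j-1} := N · v_j for j = 3, …, 2.

Pick v_3 = (1, 0, 0, 0, 0)ᵀ.
Then v_2 = N · v_3 = (3, -3, 4, 0, 0)ᵀ.
Then v_1 = N · v_2 = (-2, -2, 0, 0, 0)ᵀ.

Sanity check: (A − (5)·I) v_1 = (0, 0, 0, 0, 0)ᵀ = 0. ✓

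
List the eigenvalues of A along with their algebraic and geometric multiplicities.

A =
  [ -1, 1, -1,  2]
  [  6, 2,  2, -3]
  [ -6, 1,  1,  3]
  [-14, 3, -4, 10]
λ = 3: alg = 4, geom = 2

Step 1 — factor the characteristic polynomial to read off the algebraic multiplicities:
  χ_A(x) = (x - 3)^4

Step 2 — compute geometric multiplicities via the rank-nullity identity g(λ) = n − rank(A − λI):
  rank(A − (3)·I) = 2, so dim ker(A − (3)·I) = n − 2 = 2

Summary:
  λ = 3: algebraic multiplicity = 4, geometric multiplicity = 2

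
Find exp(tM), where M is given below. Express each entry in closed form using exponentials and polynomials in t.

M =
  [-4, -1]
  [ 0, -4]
e^{tM} =
  [exp(-4*t), -t*exp(-4*t)]
  [0, exp(-4*t)]

Strategy: write M = P · J · P⁻¹ where J is a Jordan canonical form, so e^{tM} = P · e^{tJ} · P⁻¹, and e^{tJ} can be computed block-by-block.

M has Jordan form
J =
  [-4,  1]
  [ 0, -4]
(up to reordering of blocks).

Per-block formulas:
  For a 2×2 Jordan block J_2(-4): exp(t · J_2(-4)) = e^(-4t)·(I + t·N), where N is the 2×2 nilpotent shift.

After assembling e^{tJ} and conjugating by P, we get:

e^{tM} =
  [exp(-4*t), -t*exp(-4*t)]
  [0, exp(-4*t)]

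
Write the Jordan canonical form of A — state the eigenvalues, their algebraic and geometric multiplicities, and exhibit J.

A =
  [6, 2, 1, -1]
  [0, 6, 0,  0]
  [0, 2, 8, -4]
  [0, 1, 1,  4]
J_3(6) ⊕ J_1(6)

The characteristic polynomial is
  det(x·I − A) = x^4 - 24*x^3 + 216*x^2 - 864*x + 1296 = (x - 6)^4

Eigenvalues and multiplicities (the geometric multiplicity of λ is n − rank(A − λI), which equals the number of Jordan blocks for λ):
  λ = 6: algebraic multiplicity = 4, geometric multiplicity = 2

Determining the block sizes for each eigenvalue:
  λ = 6: with am = 4 and gm = 2, the partition is not yet determined (e.g. several partitions of 4 into 2 parts exist). Let N = A − (6)·I. Computing rank(N^1) = 2, rank(N^2) = 1, rank(N^3) = 0; the number of blocks of size ≥ j is rank(N^{j−1}) − rank(N^j), giving [2, 1, 1]. So we have 1 block(s) of size 3, 1 block(s) of size 1 → block sizes [3, 1]

Assembling the blocks gives a Jordan form
J =
  [6, 1, 0, 0]
  [0, 6, 1, 0]
  [0, 0, 6, 0]
  [0, 0, 0, 6]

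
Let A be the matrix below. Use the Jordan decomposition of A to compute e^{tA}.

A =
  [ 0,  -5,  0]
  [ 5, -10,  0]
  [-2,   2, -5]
e^{tA} =
  [5*t*exp(-5*t) + exp(-5*t), -5*t*exp(-5*t), 0]
  [5*t*exp(-5*t), -5*t*exp(-5*t) + exp(-5*t), 0]
  [-2*t*exp(-5*t), 2*t*exp(-5*t), exp(-5*t)]

Strategy: write A = P · J · P⁻¹ where J is a Jordan canonical form, so e^{tA} = P · e^{tJ} · P⁻¹, and e^{tJ} can be computed block-by-block.

A has Jordan form
J =
  [-5,  1,  0]
  [ 0, -5,  0]
  [ 0,  0, -5]
(up to reordering of blocks).

Per-block formulas:
  For a 2×2 Jordan block J_2(-5): exp(t · J_2(-5)) = e^(-5t)·(I + t·N), where N is the 2×2 nilpotent shift.
  For a 1×1 block at λ = -5: exp(t · [-5]) = [e^(-5t)].

After assembling e^{tJ} and conjugating by P, we get:

e^{tA} =
  [5*t*exp(-5*t) + exp(-5*t), -5*t*exp(-5*t), 0]
  [5*t*exp(-5*t), -5*t*exp(-5*t) + exp(-5*t), 0]
  [-2*t*exp(-5*t), 2*t*exp(-5*t), exp(-5*t)]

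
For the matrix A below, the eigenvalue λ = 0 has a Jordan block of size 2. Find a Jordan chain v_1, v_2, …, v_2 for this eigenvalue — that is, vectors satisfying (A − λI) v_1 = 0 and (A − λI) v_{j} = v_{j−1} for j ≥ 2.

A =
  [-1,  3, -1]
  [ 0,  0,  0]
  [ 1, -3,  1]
A Jordan chain for λ = 0 of length 2:
v_1 = (-1, 0, 1)ᵀ
v_2 = (1, 0, 0)ᵀ

Let N = A − (0)·I. We want v_2 with N^2 v_2 = 0 but N^1 v_2 ≠ 0; then v_{j-1} := N · v_j for j = 2, …, 2.

Pick v_2 = (1, 0, 0)ᵀ.
Then v_1 = N · v_2 = (-1, 0, 1)ᵀ.

Sanity check: (A − (0)·I) v_1 = (0, 0, 0)ᵀ = 0. ✓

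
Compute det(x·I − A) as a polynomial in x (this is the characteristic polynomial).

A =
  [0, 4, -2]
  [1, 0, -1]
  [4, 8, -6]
x^3 + 6*x^2 + 12*x + 8

Expanding det(x·I − A) (e.g. by cofactor expansion or by noting that A is similar to its Jordan form J, which has the same characteristic polynomial as A) gives
  χ_A(x) = x^3 + 6*x^2 + 12*x + 8
which factors as (x + 2)^3. The eigenvalues (with algebraic multiplicities) are λ = -2 with multiplicity 3.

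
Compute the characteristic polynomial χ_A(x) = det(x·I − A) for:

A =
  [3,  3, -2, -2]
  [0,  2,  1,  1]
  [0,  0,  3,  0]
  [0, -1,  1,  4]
x^4 - 12*x^3 + 54*x^2 - 108*x + 81

Expanding det(x·I − A) (e.g. by cofactor expansion or by noting that A is similar to its Jordan form J, which has the same characteristic polynomial as A) gives
  χ_A(x) = x^4 - 12*x^3 + 54*x^2 - 108*x + 81
which factors as (x - 3)^4. The eigenvalues (with algebraic multiplicities) are λ = 3 with multiplicity 4.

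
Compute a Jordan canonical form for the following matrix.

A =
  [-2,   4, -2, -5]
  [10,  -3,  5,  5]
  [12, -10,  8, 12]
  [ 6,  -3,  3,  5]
J_3(2) ⊕ J_1(2)

The characteristic polynomial is
  det(x·I − A) = x^4 - 8*x^3 + 24*x^2 - 32*x + 16 = (x - 2)^4

Eigenvalues and multiplicities (the geometric multiplicity of λ is n − rank(A − λI), which equals the number of Jordan blocks for λ):
  λ = 2: algebraic multiplicity = 4, geometric multiplicity = 2

Determining the block sizes for each eigenvalue:
  λ = 2: with am = 4 and gm = 2, the partition is not yet determined (e.g. several partitions of 4 into 2 parts exist). Let N = A − (2)·I. Computing rank(N^1) = 2, rank(N^2) = 1, rank(N^3) = 0; the number of blocks of size ≥ j is rank(N^{j−1}) − rank(N^j), giving [2, 1, 1]. So we have 1 block(s) of size 3, 1 block(s) of size 1 → block sizes [3, 1]

Assembling the blocks gives a Jordan form
J =
  [2, 1, 0, 0]
  [0, 2, 1, 0]
  [0, 0, 2, 0]
  [0, 0, 0, 2]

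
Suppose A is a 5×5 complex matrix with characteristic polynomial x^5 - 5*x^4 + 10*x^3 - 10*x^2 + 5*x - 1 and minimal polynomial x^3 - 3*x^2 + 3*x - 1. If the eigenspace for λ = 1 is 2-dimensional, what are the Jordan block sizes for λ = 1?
Block sizes for λ = 1: [3, 2]

Step 1 — from the characteristic polynomial, algebraic multiplicity of λ = 1 is 5. From dim ker(A − (1)·I) = 2, there are exactly 2 Jordan blocks for λ = 1.
Step 2 — from the minimal polynomial, the factor (x − 1)^3 tells us the largest block for λ = 1 has size 3.
Step 3 — with total size 5, 2 blocks, and largest block 3, the block sizes (in nonincreasing order) are [3, 2].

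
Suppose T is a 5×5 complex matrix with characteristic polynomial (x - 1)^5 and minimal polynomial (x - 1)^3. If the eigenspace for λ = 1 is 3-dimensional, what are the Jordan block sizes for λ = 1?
Block sizes for λ = 1: [3, 1, 1]

Step 1 — from the characteristic polynomial, algebraic multiplicity of λ = 1 is 5. From dim ker(T − (1)·I) = 3, there are exactly 3 Jordan blocks for λ = 1.
Step 2 — from the minimal polynomial, the factor (x − 1)^3 tells us the largest block for λ = 1 has size 3.
Step 3 — with total size 5, 3 blocks, and largest block 3, the block sizes (in nonincreasing order) are [3, 1, 1].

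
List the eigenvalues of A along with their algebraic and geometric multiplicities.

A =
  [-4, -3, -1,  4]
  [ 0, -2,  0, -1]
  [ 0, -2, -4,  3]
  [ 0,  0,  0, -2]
λ = -4: alg = 2, geom = 1; λ = -2: alg = 2, geom = 1

Step 1 — factor the characteristic polynomial to read off the algebraic multiplicities:
  χ_A(x) = (x + 2)^2*(x + 4)^2

Step 2 — compute geometric multiplicities via the rank-nullity identity g(λ) = n − rank(A − λI):
  rank(A − (-4)·I) = 3, so dim ker(A − (-4)·I) = n − 3 = 1
  rank(A − (-2)·I) = 3, so dim ker(A − (-2)·I) = n − 3 = 1

Summary:
  λ = -4: algebraic multiplicity = 2, geometric multiplicity = 1
  λ = -2: algebraic multiplicity = 2, geometric multiplicity = 1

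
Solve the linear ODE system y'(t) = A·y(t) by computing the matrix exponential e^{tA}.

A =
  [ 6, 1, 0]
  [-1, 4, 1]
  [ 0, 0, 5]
e^{tA} =
  [t*exp(5*t) + exp(5*t), t*exp(5*t), t^2*exp(5*t)/2]
  [-t*exp(5*t), -t*exp(5*t) + exp(5*t), -t^2*exp(5*t)/2 + t*exp(5*t)]
  [0, 0, exp(5*t)]

Strategy: write A = P · J · P⁻¹ where J is a Jordan canonical form, so e^{tA} = P · e^{tJ} · P⁻¹, and e^{tJ} can be computed block-by-block.

A has Jordan form
J =
  [5, 1, 0]
  [0, 5, 1]
  [0, 0, 5]
(up to reordering of blocks).

Per-block formulas:
  For a 3×3 Jordan block J_3(5): exp(t · J_3(5)) = e^(5t)·(I + t·N + (t^2/2)·N^2), where N is the 3×3 nilpotent shift.

After assembling e^{tJ} and conjugating by P, we get:

e^{tA} =
  [t*exp(5*t) + exp(5*t), t*exp(5*t), t^2*exp(5*t)/2]
  [-t*exp(5*t), -t*exp(5*t) + exp(5*t), -t^2*exp(5*t)/2 + t*exp(5*t)]
  [0, 0, exp(5*t)]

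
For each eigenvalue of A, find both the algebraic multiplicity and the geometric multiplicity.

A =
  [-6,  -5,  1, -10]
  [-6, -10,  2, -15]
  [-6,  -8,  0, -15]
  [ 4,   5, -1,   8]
λ = -2: alg = 4, geom = 2

Step 1 — factor the characteristic polynomial to read off the algebraic multiplicities:
  χ_A(x) = (x + 2)^4

Step 2 — compute geometric multiplicities via the rank-nullity identity g(λ) = n − rank(A − λI):
  rank(A − (-2)·I) = 2, so dim ker(A − (-2)·I) = n − 2 = 2

Summary:
  λ = -2: algebraic multiplicity = 4, geometric multiplicity = 2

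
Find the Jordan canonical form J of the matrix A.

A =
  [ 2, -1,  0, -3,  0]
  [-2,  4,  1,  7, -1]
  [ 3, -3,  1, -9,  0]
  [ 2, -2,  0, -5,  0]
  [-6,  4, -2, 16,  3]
J_3(1) ⊕ J_1(1) ⊕ J_1(1)

The characteristic polynomial is
  det(x·I − A) = x^5 - 5*x^4 + 10*x^3 - 10*x^2 + 5*x - 1 = (x - 1)^5

Eigenvalues and multiplicities (the geometric multiplicity of λ is n − rank(A − λI), which equals the number of Jordan blocks for λ):
  λ = 1: algebraic multiplicity = 5, geometric multiplicity = 3

Determining the block sizes for each eigenvalue:
  λ = 1: with am = 5 and gm = 3, the partition is not yet determined (e.g. several partitions of 5 into 3 parts exist). Let N = A − (1)·I. Computing rank(N^1) = 2, rank(N^2) = 1, rank(N^3) = 0; the number of blocks of size ≥ j is rank(N^{j−1}) − rank(N^j), giving [3, 1, 1]. So we have 1 block(s) of size 3, 2 block(s) of size 1 → block sizes [3, 1, 1]

Assembling the blocks gives a Jordan form
J =
  [1, 1, 0, 0, 0]
  [0, 1, 1, 0, 0]
  [0, 0, 1, 0, 0]
  [0, 0, 0, 1, 0]
  [0, 0, 0, 0, 1]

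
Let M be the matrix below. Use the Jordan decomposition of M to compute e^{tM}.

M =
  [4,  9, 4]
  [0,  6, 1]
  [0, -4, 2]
e^{tM} =
  [exp(4*t), t^2*exp(4*t) + 9*t*exp(4*t), t^2*exp(4*t)/2 + 4*t*exp(4*t)]
  [0, 2*t*exp(4*t) + exp(4*t), t*exp(4*t)]
  [0, -4*t*exp(4*t), -2*t*exp(4*t) + exp(4*t)]

Strategy: write M = P · J · P⁻¹ where J is a Jordan canonical form, so e^{tM} = P · e^{tJ} · P⁻¹, and e^{tJ} can be computed block-by-block.

M has Jordan form
J =
  [4, 1, 0]
  [0, 4, 1]
  [0, 0, 4]
(up to reordering of blocks).

Per-block formulas:
  For a 3×3 Jordan block J_3(4): exp(t · J_3(4)) = e^(4t)·(I + t·N + (t^2/2)·N^2), where N is the 3×3 nilpotent shift.

After assembling e^{tJ} and conjugating by P, we get:

e^{tM} =
  [exp(4*t), t^2*exp(4*t) + 9*t*exp(4*t), t^2*exp(4*t)/2 + 4*t*exp(4*t)]
  [0, 2*t*exp(4*t) + exp(4*t), t*exp(4*t)]
  [0, -4*t*exp(4*t), -2*t*exp(4*t) + exp(4*t)]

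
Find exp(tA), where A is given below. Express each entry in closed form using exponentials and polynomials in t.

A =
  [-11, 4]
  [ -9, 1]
e^{tA} =
  [-6*t*exp(-5*t) + exp(-5*t), 4*t*exp(-5*t)]
  [-9*t*exp(-5*t), 6*t*exp(-5*t) + exp(-5*t)]

Strategy: write A = P · J · P⁻¹ where J is a Jordan canonical form, so e^{tA} = P · e^{tJ} · P⁻¹, and e^{tJ} can be computed block-by-block.

A has Jordan form
J =
  [-5,  1]
  [ 0, -5]
(up to reordering of blocks).

Per-block formulas:
  For a 2×2 Jordan block J_2(-5): exp(t · J_2(-5)) = e^(-5t)·(I + t·N), where N is the 2×2 nilpotent shift.

After assembling e^{tJ} and conjugating by P, we get:

e^{tA} =
  [-6*t*exp(-5*t) + exp(-5*t), 4*t*exp(-5*t)]
  [-9*t*exp(-5*t), 6*t*exp(-5*t) + exp(-5*t)]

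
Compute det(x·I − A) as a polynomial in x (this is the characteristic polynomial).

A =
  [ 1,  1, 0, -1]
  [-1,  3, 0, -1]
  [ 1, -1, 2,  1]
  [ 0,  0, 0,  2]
x^4 - 8*x^3 + 24*x^2 - 32*x + 16

Expanding det(x·I − A) (e.g. by cofactor expansion or by noting that A is similar to its Jordan form J, which has the same characteristic polynomial as A) gives
  χ_A(x) = x^4 - 8*x^3 + 24*x^2 - 32*x + 16
which factors as (x - 2)^4. The eigenvalues (with algebraic multiplicities) are λ = 2 with multiplicity 4.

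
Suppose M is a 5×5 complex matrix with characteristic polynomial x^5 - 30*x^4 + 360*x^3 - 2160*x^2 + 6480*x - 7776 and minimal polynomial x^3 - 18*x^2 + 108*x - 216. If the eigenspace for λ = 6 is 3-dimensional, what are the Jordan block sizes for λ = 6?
Block sizes for λ = 6: [3, 1, 1]

Step 1 — from the characteristic polynomial, algebraic multiplicity of λ = 6 is 5. From dim ker(M − (6)·I) = 3, there are exactly 3 Jordan blocks for λ = 6.
Step 2 — from the minimal polynomial, the factor (x − 6)^3 tells us the largest block for λ = 6 has size 3.
Step 3 — with total size 5, 3 blocks, and largest block 3, the block sizes (in nonincreasing order) are [3, 1, 1].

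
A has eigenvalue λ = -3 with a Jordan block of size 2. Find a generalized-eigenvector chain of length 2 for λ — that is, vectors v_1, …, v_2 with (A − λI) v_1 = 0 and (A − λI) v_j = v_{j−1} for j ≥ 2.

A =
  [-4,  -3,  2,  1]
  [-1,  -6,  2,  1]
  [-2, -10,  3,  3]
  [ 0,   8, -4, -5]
A Jordan chain for λ = -3 of length 2:
v_1 = (-1, -1, -2, 0)ᵀ
v_2 = (1, 0, 0, 0)ᵀ

Let N = A − (-3)·I. We want v_2 with N^2 v_2 = 0 but N^1 v_2 ≠ 0; then v_{j-1} := N · v_j for j = 2, …, 2.

Pick v_2 = (1, 0, 0, 0)ᵀ.
Then v_1 = N · v_2 = (-1, -1, -2, 0)ᵀ.

Sanity check: (A − (-3)·I) v_1 = (0, 0, 0, 0)ᵀ = 0. ✓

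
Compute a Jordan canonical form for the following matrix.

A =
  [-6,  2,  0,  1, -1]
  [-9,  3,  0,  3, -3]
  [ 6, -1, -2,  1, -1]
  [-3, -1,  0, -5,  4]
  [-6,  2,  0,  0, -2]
J_2(-3) ⊕ J_3(-2)

The characteristic polynomial is
  det(x·I − A) = x^5 + 12*x^4 + 57*x^3 + 134*x^2 + 156*x + 72 = (x + 2)^3*(x + 3)^2

Eigenvalues and multiplicities (the geometric multiplicity of λ is n − rank(A − λI), which equals the number of Jordan blocks for λ):
  λ = -3: algebraic multiplicity = 2, geometric multiplicity = 1
  λ = -2: algebraic multiplicity = 3, geometric multiplicity = 1

Determining the block sizes for each eigenvalue:
  λ = -3: one block (gm = 1), so the single block has size am = 2 → block sizes [2]
  λ = -2: one block (gm = 1), so the single block has size am = 3 → block sizes [3]

Assembling the blocks gives a Jordan form
J =
  [-3,  1,  0,  0,  0]
  [ 0, -3,  0,  0,  0]
  [ 0,  0, -2,  1,  0]
  [ 0,  0,  0, -2,  1]
  [ 0,  0,  0,  0, -2]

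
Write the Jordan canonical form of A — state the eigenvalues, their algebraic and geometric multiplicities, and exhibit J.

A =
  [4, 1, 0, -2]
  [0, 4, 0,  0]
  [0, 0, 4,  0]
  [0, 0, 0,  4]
J_2(4) ⊕ J_1(4) ⊕ J_1(4)

The characteristic polynomial is
  det(x·I − A) = x^4 - 16*x^3 + 96*x^2 - 256*x + 256 = (x - 4)^4

Eigenvalues and multiplicities (the geometric multiplicity of λ is n − rank(A − λI), which equals the number of Jordan blocks for λ):
  λ = 4: algebraic multiplicity = 4, geometric multiplicity = 3

Determining the block sizes for each eigenvalue:
  λ = 4: 3 blocks summing to 4 forces exactly one block of size 2 and the rest size 1 → block sizes [2, 1, 1]

Assembling the blocks gives a Jordan form
J =
  [4, 1, 0, 0]
  [0, 4, 0, 0]
  [0, 0, 4, 0]
  [0, 0, 0, 4]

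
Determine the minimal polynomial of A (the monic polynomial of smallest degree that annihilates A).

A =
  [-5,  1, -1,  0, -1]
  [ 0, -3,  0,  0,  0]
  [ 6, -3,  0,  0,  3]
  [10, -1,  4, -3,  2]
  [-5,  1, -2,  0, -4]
x^3 + 9*x^2 + 27*x + 27

The characteristic polynomial is χ_A(x) = (x + 3)^5, so the eigenvalues are known. The minimal polynomial is
  m_A(x) = Π_λ (x − λ)^{k_λ}
where k_λ is the size of the *largest* Jordan block for λ (equivalently, the smallest k with (A − λI)^k v = 0 for every generalised eigenvector v of λ).

  λ = -3: largest Jordan block has size 3, contributing (x + 3)^3

So m_A(x) = (x + 3)^3 = x^3 + 9*x^2 + 27*x + 27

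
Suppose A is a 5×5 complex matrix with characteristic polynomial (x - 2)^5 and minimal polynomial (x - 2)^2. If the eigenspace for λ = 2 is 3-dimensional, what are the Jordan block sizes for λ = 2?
Block sizes for λ = 2: [2, 2, 1]

Step 1 — from the characteristic polynomial, algebraic multiplicity of λ = 2 is 5. From dim ker(A − (2)·I) = 3, there are exactly 3 Jordan blocks for λ = 2.
Step 2 — from the minimal polynomial, the factor (x − 2)^2 tells us the largest block for λ = 2 has size 2.
Step 3 — with total size 5, 3 blocks, and largest block 2, the block sizes (in nonincreasing order) are [2, 2, 1].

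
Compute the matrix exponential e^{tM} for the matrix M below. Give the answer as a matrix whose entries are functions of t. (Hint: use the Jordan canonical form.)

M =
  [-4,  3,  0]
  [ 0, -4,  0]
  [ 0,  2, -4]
e^{tM} =
  [exp(-4*t), 3*t*exp(-4*t), 0]
  [0, exp(-4*t), 0]
  [0, 2*t*exp(-4*t), exp(-4*t)]

Strategy: write M = P · J · P⁻¹ where J is a Jordan canonical form, so e^{tM} = P · e^{tJ} · P⁻¹, and e^{tJ} can be computed block-by-block.

M has Jordan form
J =
  [-4,  1,  0]
  [ 0, -4,  0]
  [ 0,  0, -4]
(up to reordering of blocks).

Per-block formulas:
  For a 1×1 block at λ = -4: exp(t · [-4]) = [e^(-4t)].
  For a 2×2 Jordan block J_2(-4): exp(t · J_2(-4)) = e^(-4t)·(I + t·N), where N is the 2×2 nilpotent shift.

After assembling e^{tJ} and conjugating by P, we get:

e^{tM} =
  [exp(-4*t), 3*t*exp(-4*t), 0]
  [0, exp(-4*t), 0]
  [0, 2*t*exp(-4*t), exp(-4*t)]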